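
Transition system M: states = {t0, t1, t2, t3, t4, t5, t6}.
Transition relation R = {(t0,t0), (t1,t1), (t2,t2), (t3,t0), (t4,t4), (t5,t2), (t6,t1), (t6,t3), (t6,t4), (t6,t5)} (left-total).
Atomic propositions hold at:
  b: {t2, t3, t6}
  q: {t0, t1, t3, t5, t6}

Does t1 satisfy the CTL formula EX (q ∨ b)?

Yes

Sat(q ∨ b) = {t0, t1, t2, t3, t5, t6}
Sat(EX (q ∨ b)) = {s : some successor in {t0, t1, t2, t3, t5, t6}} = {t0, t1, t2, t3, t5, t6}
t1 ∈ Sat(EX (q ∨ b)) = {t0, t1, t2, t3, t5, t6}, so the formula holds at t1.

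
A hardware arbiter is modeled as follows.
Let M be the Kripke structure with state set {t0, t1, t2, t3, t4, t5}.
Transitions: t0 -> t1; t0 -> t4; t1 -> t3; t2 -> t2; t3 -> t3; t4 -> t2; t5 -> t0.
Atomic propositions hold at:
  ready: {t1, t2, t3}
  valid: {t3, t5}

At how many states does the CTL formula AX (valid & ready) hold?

2

Sat(valid & ready) = {t3}
Sat(AX (valid & ready)) = {s : every successor in {t3}} = {t1, t3}
|Sat(AX (valid & ready))| = |{t1, t3}| = 2.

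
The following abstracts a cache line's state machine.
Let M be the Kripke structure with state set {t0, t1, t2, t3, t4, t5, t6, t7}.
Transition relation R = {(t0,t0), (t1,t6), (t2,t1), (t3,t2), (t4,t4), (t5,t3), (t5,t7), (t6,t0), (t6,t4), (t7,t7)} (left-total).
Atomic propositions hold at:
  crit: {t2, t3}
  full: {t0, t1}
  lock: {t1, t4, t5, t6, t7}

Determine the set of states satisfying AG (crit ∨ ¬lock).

{t0}

Sat(¬lock) = {t0, t2, t3}
Sat(crit ∨ ¬lock) = {t0, t2, t3}
AG (crit ∨ ¬lock): greatest fixpoint, start Z0 = {t0, t2, t3}, keep only states in Sat with every successor in Z. Z1 = {t0, t3}; Z2 = {t0}; fixed.
Sat(AG (crit ∨ ¬lock)) = {t0}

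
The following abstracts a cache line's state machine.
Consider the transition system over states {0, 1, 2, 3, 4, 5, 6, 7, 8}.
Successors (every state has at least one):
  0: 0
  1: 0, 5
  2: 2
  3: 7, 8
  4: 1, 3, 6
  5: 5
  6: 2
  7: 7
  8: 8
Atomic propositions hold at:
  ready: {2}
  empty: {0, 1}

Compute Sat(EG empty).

EG empty: greatest fixpoint, start Z0 = {0, 1}, keep only states in Sat with some successor in Z. Already a fixed point.
Sat(EG empty) = {0, 1}

{0, 1}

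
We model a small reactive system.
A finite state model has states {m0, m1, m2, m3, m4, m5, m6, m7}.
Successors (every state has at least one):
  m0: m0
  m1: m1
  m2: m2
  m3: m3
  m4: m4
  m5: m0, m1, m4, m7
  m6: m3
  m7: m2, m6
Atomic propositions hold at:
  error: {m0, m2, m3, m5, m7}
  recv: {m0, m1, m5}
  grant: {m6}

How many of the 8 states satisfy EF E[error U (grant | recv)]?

5

Sat(grant | recv) = {m0, m1, m5, m6}
E[error U (grant | recv)]: least fixpoint, start Z0 = Sat((grant | recv)) = {m0, m1, m5, m6}, add states in Sat(error) with some successor in Z. Z1 = {m0, m1, m5, m6, m7}; fixed.
Sat(E[error U (grant | recv)]) = {m0, m1, m5, m6, m7}
EF E[error U (grant | recv)]: least fixpoint, start Z0 = {m0, m1, m5, m6, m7}, add states with some successor in Z. Already a fixed point.
Sat(EF E[error U (grant | recv)]) = {m0, m1, m5, m6, m7}
|Sat(EF E[error U (grant | recv)])| = |{m0, m1, m5, m6, m7}| = 5.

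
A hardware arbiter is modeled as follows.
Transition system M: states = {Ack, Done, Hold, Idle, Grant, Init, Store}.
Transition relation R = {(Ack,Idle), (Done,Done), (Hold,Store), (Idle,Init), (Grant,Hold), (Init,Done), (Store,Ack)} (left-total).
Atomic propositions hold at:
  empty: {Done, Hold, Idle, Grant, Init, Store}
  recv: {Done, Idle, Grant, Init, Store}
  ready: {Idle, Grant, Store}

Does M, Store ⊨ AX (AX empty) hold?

Sat(AX empty) = {s : every successor in {Done, Hold, Idle, Grant, Init, Store}} = {Ack, Done, Hold, Idle, Grant, Init}
Sat(AX (AX empty)) = {s : every successor in {Ack, Done, Hold, Idle, Grant, Init}} = {Ack, Done, Idle, Grant, Init, Store}
Store ∈ Sat(AX (AX empty)) = {Ack, Done, Idle, Grant, Init, Store}, so the formula holds at Store.

Yes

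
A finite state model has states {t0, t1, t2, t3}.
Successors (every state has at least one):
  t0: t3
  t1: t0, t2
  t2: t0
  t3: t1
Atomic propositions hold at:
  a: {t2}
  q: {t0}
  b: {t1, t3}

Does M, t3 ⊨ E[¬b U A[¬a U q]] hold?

No

Sat(¬b) = {t0, t2}
Sat(¬a) = {t0, t1, t3}
A[¬a U q]: least fixpoint, start Z0 = Sat(q) = {t0}, add states in Sat(¬a) with every successor in Z. Already a fixed point.
Sat(A[¬a U q]) = {t0}
E[¬b U A[¬a U q]]: least fixpoint, start Z0 = Sat(A[¬a U q]) = {t0}, add states in Sat(¬b) with some successor in Z. Z1 = {t0, t2}; fixed.
Sat(E[¬b U A[¬a U q]]) = {t0, t2}
t3 ∉ Sat(E[¬b U A[¬a U q]]) = {t0, t2}, so the formula does not hold at t3.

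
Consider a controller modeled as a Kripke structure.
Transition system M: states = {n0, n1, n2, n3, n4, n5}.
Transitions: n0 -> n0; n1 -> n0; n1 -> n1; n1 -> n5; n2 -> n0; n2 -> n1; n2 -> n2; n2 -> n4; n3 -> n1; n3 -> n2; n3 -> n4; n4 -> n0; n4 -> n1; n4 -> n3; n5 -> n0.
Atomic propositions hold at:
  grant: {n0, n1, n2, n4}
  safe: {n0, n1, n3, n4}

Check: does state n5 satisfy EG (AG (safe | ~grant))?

Sat(~grant) = {n3, n5}
Sat(safe | ~grant) = {n0, n1, n3, n4, n5}
AG (safe | ~grant): greatest fixpoint, start Z0 = {n0, n1, n3, n4, n5}, keep only states in Sat with every successor in Z. Z1 = {n0, n1, n4, n5}; Z2 = {n0, n1, n5}; fixed.
Sat(AG (safe | ~grant)) = {n0, n1, n5}
EG (AG (safe | ~grant)): greatest fixpoint, start Z0 = {n0, n1, n5}, keep only states in Sat with some successor in Z. Already a fixed point.
Sat(EG (AG (safe | ~grant))) = {n0, n1, n5}
n5 ∈ Sat(EG (AG (safe | ~grant))) = {n0, n1, n5}, so the formula holds at n5.

Yes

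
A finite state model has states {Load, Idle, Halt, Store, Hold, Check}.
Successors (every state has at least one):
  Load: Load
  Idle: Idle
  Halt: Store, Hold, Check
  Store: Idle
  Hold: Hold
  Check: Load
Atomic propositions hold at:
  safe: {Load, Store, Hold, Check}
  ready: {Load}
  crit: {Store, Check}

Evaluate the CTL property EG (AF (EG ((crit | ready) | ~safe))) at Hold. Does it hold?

Sat(crit | ready) = {Load, Store, Check}
Sat(~safe) = {Idle, Halt}
Sat((crit | ready) | ~safe) = {Load, Idle, Halt, Store, Check}
EG ((crit | ready) | ~safe): greatest fixpoint, start Z0 = {Load, Idle, Halt, Store, Check}, keep only states in Sat with some successor in Z. Already a fixed point.
Sat(EG ((crit | ready) | ~safe)) = {Load, Idle, Halt, Store, Check}
AF (EG ((crit | ready) | ~safe)): least fixpoint, start Z0 = {Load, Idle, Halt, Store, Check}, add states with every successor in Z. Already a fixed point.
Sat(AF (EG ((crit | ready) | ~safe))) = {Load, Idle, Halt, Store, Check}
EG (AF (EG ((crit | ready) | ~safe))): greatest fixpoint, start Z0 = {Load, Idle, Halt, Store, Check}, keep only states in Sat with some successor in Z. Already a fixed point.
Sat(EG (AF (EG ((crit | ready) | ~safe)))) = {Load, Idle, Halt, Store, Check}
Hold ∉ Sat(EG (AF (EG ((crit | ready) | ~safe)))) = {Load, Idle, Halt, Store, Check}, so the formula does not hold at Hold.

No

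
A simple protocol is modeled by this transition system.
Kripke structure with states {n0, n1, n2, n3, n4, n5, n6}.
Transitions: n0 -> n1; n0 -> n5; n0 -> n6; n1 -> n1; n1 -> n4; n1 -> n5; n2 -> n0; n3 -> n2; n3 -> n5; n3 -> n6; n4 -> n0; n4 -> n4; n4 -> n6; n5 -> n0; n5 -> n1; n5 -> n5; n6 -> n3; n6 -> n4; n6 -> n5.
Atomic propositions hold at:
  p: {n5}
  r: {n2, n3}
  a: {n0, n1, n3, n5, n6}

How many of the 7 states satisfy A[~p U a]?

Sat(~p) = {n0, n1, n2, n3, n4, n6}
A[~p U a]: least fixpoint, start Z0 = Sat(a) = {n0, n1, n3, n5, n6}, add states in Sat(~p) with every successor in Z. Z1 = {n0, n1, n2, n3, n5, n6}; fixed.
Sat(A[~p U a]) = {n0, n1, n2, n3, n5, n6}
|Sat(A[~p U a])| = |{n0, n1, n2, n3, n5, n6}| = 6.

6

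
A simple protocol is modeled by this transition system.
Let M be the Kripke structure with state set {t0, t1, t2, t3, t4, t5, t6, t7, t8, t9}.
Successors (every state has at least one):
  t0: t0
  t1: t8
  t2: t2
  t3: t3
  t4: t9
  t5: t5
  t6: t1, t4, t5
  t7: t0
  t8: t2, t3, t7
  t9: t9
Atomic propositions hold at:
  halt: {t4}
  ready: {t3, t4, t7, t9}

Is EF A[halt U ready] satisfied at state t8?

Yes

A[halt U ready]: least fixpoint, start Z0 = Sat(ready) = {t3, t4, t7, t9}, add states in Sat(halt) with every successor in Z. Already a fixed point.
Sat(A[halt U ready]) = {t3, t4, t7, t9}
EF A[halt U ready]: least fixpoint, start Z0 = {t3, t4, t7, t9}, add states with some successor in Z. Z1 = {t3, t4, t6, t7, t8, t9}; Z2 = {t1, t3, t4, t6, t7, t8, t9}; fixed.
Sat(EF A[halt U ready]) = {t1, t3, t4, t6, t7, t8, t9}
t8 ∈ Sat(EF A[halt U ready]) = {t1, t3, t4, t6, t7, t8, t9}, so the formula holds at t8.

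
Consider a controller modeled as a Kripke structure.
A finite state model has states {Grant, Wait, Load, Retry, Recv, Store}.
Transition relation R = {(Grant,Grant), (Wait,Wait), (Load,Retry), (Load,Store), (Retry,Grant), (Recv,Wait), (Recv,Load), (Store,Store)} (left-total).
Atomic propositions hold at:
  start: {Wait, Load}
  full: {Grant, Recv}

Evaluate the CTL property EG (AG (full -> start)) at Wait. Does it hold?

Sat(full -> start) = {Wait, Load, Retry, Store}
AG (full -> start): greatest fixpoint, start Z0 = {Wait, Load, Retry, Store}, keep only states in Sat with every successor in Z. Z1 = {Wait, Load, Store}; Z2 = {Wait, Store}; fixed.
Sat(AG (full -> start)) = {Wait, Store}
EG (AG (full -> start)): greatest fixpoint, start Z0 = {Wait, Store}, keep only states in Sat with some successor in Z. Already a fixed point.
Sat(EG (AG (full -> start))) = {Wait, Store}
Wait ∈ Sat(EG (AG (full -> start))) = {Wait, Store}, so the formula holds at Wait.

Yes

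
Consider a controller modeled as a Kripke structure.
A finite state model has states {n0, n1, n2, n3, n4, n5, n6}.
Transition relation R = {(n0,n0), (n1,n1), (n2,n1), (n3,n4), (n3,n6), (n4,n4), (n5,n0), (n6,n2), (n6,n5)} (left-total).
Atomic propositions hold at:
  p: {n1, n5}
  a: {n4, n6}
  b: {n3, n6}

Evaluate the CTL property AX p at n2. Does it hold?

Sat(AX p) = {s : every successor in {n1, n5}} = {n1, n2}
n2 ∈ Sat(AX p) = {n1, n2}, so the formula holds at n2.

Yes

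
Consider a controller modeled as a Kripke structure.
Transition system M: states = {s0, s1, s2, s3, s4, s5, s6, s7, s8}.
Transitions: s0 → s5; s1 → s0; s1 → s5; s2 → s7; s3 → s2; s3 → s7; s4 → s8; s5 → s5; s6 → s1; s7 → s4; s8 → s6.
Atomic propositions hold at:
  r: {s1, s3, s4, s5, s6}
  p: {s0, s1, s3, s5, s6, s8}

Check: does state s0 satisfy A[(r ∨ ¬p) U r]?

Sat(¬p) = {s2, s4, s7}
Sat(r ∨ ¬p) = {s1, s2, s3, s4, s5, s6, s7}
A[(r ∨ ¬p) U r]: least fixpoint, start Z0 = Sat(r) = {s1, s3, s4, s5, s6}, add states in Sat(r ∨ ¬p) with every successor in Z. Z1 = {s1, s3, s4, s5, s6, s7}; Z2 = {s1, s2, s3, s4, s5, s6, s7}; fixed.
Sat(A[(r ∨ ¬p) U r]) = {s1, s2, s3, s4, s5, s6, s7}
s0 ∉ Sat(A[(r ∨ ¬p) U r]) = {s1, s2, s3, s4, s5, s6, s7}, so the formula does not hold at s0.

No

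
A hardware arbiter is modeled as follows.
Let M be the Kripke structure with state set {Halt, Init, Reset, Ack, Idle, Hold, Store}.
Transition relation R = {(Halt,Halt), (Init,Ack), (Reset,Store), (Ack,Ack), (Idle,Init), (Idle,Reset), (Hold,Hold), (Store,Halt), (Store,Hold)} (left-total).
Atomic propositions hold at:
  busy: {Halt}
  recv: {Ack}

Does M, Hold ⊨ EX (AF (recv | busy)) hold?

Sat(recv | busy) = {Halt, Ack}
AF (recv | busy): least fixpoint, start Z0 = {Halt, Ack}, add states with every successor in Z. Z1 = {Halt, Init, Ack}; fixed.
Sat(AF (recv | busy)) = {Halt, Init, Ack}
Sat(EX (AF (recv | busy))) = {s : some successor in {Halt, Init, Ack}} = {Halt, Init, Ack, Idle, Store}
Hold ∉ Sat(EX (AF (recv | busy))) = {Halt, Init, Ack, Idle, Store}, so the formula does not hold at Hold.

No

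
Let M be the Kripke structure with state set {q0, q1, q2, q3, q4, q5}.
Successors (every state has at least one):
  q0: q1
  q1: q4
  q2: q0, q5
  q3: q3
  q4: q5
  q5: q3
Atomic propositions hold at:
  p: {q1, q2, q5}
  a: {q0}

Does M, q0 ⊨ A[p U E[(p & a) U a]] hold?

Yes

Sat(p & a) = ∅
E[(p & a) U a]: least fixpoint, start Z0 = Sat(a) = {q0}, add states in Sat(p & a) with some successor in Z. Already a fixed point.
Sat(E[(p & a) U a]) = {q0}
A[p U E[(p & a) U a]]: least fixpoint, start Z0 = Sat(E[(p & a) U a]) = {q0}, add states in Sat(p) with every successor in Z. Already a fixed point.
Sat(A[p U E[(p & a) U a]]) = {q0}
q0 ∈ Sat(A[p U E[(p & a) U a]]) = {q0}, so the formula holds at q0.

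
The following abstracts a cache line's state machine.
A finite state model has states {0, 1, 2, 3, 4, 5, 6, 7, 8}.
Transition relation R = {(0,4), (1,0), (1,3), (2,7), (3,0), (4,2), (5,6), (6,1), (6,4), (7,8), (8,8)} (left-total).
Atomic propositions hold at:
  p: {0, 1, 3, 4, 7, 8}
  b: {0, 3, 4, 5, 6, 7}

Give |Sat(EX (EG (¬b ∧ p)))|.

Sat(¬b) = {1, 2, 8}
Sat(¬b ∧ p) = {1, 8}
EG (¬b ∧ p): greatest fixpoint, start Z0 = {1, 8}, keep only states in Sat with some successor in Z. Z1 = {8}; fixed.
Sat(EG (¬b ∧ p)) = {8}
Sat(EX (EG (¬b ∧ p))) = {s : some successor in {8}} = {7, 8}
|Sat(EX (EG (¬b ∧ p)))| = |{7, 8}| = 2.

2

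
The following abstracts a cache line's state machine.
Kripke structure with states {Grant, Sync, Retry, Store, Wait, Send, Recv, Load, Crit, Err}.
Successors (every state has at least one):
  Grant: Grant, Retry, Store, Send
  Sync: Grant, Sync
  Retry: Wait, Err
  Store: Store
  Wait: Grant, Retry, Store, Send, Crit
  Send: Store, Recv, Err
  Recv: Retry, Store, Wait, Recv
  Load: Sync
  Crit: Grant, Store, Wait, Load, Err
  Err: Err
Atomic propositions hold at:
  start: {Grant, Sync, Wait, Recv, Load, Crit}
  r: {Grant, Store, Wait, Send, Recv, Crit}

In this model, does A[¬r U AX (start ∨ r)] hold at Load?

Yes

Sat(¬r) = {Sync, Retry, Load, Err}
Sat(start ∨ r) = {Grant, Sync, Store, Wait, Send, Recv, Load, Crit}
Sat(AX (start ∨ r)) = {s : every successor in {Grant, Sync, Store, Wait, Send, Recv, Load, Crit}} = {Sync, Store, Load}
A[¬r U AX (start ∨ r)]: least fixpoint, start Z0 = Sat(AX (start ∨ r)) = {Sync, Store, Load}, add states in Sat(¬r) with every successor in Z. Already a fixed point.
Sat(A[¬r U AX (start ∨ r)]) = {Sync, Store, Load}
Load ∈ Sat(A[¬r U AX (start ∨ r)]) = {Sync, Store, Load}, so the formula holds at Load.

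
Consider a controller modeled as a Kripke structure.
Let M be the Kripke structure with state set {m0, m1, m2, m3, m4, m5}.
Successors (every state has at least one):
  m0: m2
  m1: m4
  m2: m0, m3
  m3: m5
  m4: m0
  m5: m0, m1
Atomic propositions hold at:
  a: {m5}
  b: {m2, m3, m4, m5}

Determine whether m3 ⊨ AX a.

Sat(AX a) = {s : every successor in {m5}} = {m3}
m3 ∈ Sat(AX a) = {m3}, so the formula holds at m3.

Yes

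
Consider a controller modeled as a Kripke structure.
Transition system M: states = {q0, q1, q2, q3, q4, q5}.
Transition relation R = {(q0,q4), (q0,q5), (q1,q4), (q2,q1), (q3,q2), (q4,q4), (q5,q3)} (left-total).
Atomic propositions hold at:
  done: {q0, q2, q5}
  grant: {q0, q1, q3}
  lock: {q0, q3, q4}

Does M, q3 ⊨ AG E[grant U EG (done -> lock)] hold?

Sat(done -> lock) = {q0, q1, q3, q4}
EG (done -> lock): greatest fixpoint, start Z0 = {q0, q1, q3, q4}, keep only states in Sat with some successor in Z. Z1 = {q0, q1, q4}; fixed.
Sat(EG (done -> lock)) = {q0, q1, q4}
E[grant U EG (done -> lock)]: least fixpoint, start Z0 = Sat(EG (done -> lock)) = {q0, q1, q4}, add states in Sat(grant) with some successor in Z. Already a fixed point.
Sat(E[grant U EG (done -> lock)]) = {q0, q1, q4}
AG E[grant U EG (done -> lock)]: greatest fixpoint, start Z0 = {q0, q1, q4}, keep only states in Sat with every successor in Z. Z1 = {q1, q4}; fixed.
Sat(AG E[grant U EG (done -> lock)]) = {q1, q4}
q3 ∉ Sat(AG E[grant U EG (done -> lock)]) = {q1, q4}, so the formula does not hold at q3.

No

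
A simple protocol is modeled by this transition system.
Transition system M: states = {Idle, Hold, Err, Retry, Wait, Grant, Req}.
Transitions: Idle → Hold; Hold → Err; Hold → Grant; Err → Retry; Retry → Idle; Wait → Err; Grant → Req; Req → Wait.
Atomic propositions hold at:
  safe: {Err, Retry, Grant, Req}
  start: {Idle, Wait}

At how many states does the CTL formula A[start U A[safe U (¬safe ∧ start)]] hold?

6

Sat(¬safe) = {Idle, Hold, Wait}
Sat(¬safe ∧ start) = {Idle, Wait}
A[safe U (¬safe ∧ start)]: least fixpoint, start Z0 = Sat((¬safe ∧ start)) = {Idle, Wait}, add states in Sat(safe) with every successor in Z. Z1 = {Idle, Retry, Wait, Req}; Z2 = {Idle, Err, Retry, Wait, Grant, Req}; fixed.
Sat(A[safe U (¬safe ∧ start)]) = {Idle, Err, Retry, Wait, Grant, Req}
A[start U A[safe U (¬safe ∧ start)]]: least fixpoint, start Z0 = Sat(A[safe U (¬safe ∧ start)]) = {Idle, Err, Retry, Wait, Grant, Req}, add states in Sat(start) with every successor in Z. Already a fixed point.
Sat(A[start U A[safe U (¬safe ∧ start)]]) = {Idle, Err, Retry, Wait, Grant, Req}
|Sat(A[start U A[safe U (¬safe ∧ start)]])| = |{Idle, Err, Retry, Wait, Grant, Req}| = 6.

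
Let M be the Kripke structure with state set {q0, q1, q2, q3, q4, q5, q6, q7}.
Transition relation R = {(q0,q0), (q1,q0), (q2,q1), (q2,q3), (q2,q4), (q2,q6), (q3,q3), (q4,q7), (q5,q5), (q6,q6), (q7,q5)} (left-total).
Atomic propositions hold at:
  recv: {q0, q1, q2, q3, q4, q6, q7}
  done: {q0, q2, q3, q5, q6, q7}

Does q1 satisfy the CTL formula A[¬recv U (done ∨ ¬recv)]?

Sat(¬recv) = {q5}
Sat(done ∨ ¬recv) = {q0, q2, q3, q5, q6, q7}
A[¬recv U (done ∨ ¬recv)]: least fixpoint, start Z0 = Sat((done ∨ ¬recv)) = {q0, q2, q3, q5, q6, q7}, add states in Sat(¬recv) with every successor in Z. Already a fixed point.
Sat(A[¬recv U (done ∨ ¬recv)]) = {q0, q2, q3, q5, q6, q7}
q1 ∉ Sat(A[¬recv U (done ∨ ¬recv)]) = {q0, q2, q3, q5, q6, q7}, so the formula does not hold at q1.

No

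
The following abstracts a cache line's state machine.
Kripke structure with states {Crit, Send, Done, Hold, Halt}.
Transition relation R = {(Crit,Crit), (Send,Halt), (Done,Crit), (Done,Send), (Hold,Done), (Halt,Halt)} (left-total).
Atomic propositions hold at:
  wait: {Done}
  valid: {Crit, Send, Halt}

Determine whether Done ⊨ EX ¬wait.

Yes

Sat(¬wait) = {Crit, Send, Hold, Halt}
Sat(EX ¬wait) = {s : some successor in {Crit, Send, Hold, Halt}} = {Crit, Send, Done, Halt}
Done ∈ Sat(EX ¬wait) = {Crit, Send, Done, Halt}, so the formula holds at Done.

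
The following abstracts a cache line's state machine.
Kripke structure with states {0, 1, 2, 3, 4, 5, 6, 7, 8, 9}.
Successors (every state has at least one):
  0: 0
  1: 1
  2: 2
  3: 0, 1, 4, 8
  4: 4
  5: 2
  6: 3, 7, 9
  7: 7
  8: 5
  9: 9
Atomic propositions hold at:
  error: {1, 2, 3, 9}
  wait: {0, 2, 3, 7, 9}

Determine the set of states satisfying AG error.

AG error: greatest fixpoint, start Z0 = {1, 2, 3, 9}, keep only states in Sat with every successor in Z. Z1 = {1, 2, 9}; fixed.
Sat(AG error) = {1, 2, 9}

{1, 2, 9}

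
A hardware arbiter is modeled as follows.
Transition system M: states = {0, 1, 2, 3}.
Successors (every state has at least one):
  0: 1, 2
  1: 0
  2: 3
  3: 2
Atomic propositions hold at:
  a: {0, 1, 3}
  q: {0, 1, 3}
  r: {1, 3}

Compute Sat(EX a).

{0, 1, 2}

Sat(EX a) = {s : some successor in {0, 1, 3}} = {0, 1, 2}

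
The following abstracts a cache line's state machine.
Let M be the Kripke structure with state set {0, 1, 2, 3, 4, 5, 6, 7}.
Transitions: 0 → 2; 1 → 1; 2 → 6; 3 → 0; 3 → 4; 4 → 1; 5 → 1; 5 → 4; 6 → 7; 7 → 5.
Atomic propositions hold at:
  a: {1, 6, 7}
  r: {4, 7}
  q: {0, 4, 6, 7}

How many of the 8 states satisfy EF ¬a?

Sat(¬a) = {0, 2, 3, 4, 5}
EF ¬a: least fixpoint, start Z0 = {0, 2, 3, 4, 5}, add states with some successor in Z. Z1 = {0, 2, 3, 4, 5, 7}; Z2 = {0, 2, 3, 4, 5, 6, 7}; fixed.
Sat(EF ¬a) = {0, 2, 3, 4, 5, 6, 7}
|Sat(EF ¬a)| = |{0, 2, 3, 4, 5, 6, 7}| = 7.

7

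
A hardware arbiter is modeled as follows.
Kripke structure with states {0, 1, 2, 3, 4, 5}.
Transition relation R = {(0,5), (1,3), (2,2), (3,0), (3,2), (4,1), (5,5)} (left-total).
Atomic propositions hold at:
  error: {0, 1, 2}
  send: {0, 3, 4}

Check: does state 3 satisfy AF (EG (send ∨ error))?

Yes

Sat(send ∨ error) = {0, 1, 2, 3, 4}
EG (send ∨ error): greatest fixpoint, start Z0 = {0, 1, 2, 3, 4}, keep only states in Sat with some successor in Z. Z1 = {1, 2, 3, 4}; fixed.
Sat(EG (send ∨ error)) = {1, 2, 3, 4}
AF (EG (send ∨ error)): least fixpoint, start Z0 = {1, 2, 3, 4}, add states with every successor in Z. Already a fixed point.
Sat(AF (EG (send ∨ error))) = {1, 2, 3, 4}
3 ∈ Sat(AF (EG (send ∨ error))) = {1, 2, 3, 4}, so the formula holds at 3.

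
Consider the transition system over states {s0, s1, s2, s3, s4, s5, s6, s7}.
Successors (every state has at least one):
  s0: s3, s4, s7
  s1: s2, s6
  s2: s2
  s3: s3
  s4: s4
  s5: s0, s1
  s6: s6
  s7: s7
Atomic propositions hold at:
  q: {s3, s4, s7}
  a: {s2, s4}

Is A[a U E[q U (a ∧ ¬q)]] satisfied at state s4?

Sat(¬q) = {s0, s1, s2, s5, s6}
Sat(a ∧ ¬q) = {s2}
E[q U (a ∧ ¬q)]: least fixpoint, start Z0 = Sat((a ∧ ¬q)) = {s2}, add states in Sat(q) with some successor in Z. Already a fixed point.
Sat(E[q U (a ∧ ¬q)]) = {s2}
A[a U E[q U (a ∧ ¬q)]]: least fixpoint, start Z0 = Sat(E[q U (a ∧ ¬q)]) = {s2}, add states in Sat(a) with every successor in Z. Already a fixed point.
Sat(A[a U E[q U (a ∧ ¬q)]]) = {s2}
s4 ∉ Sat(A[a U E[q U (a ∧ ¬q)]]) = {s2}, so the formula does not hold at s4.

No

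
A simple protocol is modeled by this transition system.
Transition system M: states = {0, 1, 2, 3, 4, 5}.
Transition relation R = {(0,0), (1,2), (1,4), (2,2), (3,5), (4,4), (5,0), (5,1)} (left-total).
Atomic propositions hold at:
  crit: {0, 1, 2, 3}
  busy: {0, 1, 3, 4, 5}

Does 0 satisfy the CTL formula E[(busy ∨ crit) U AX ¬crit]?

No

Sat(busy ∨ crit) = {0, 1, 2, 3, 4, 5}
Sat(¬crit) = {4, 5}
Sat(AX ¬crit) = {s : every successor in {4, 5}} = {3, 4}
E[(busy ∨ crit) U AX ¬crit]: least fixpoint, start Z0 = Sat(AX ¬crit) = {3, 4}, add states in Sat(busy ∨ crit) with some successor in Z. Z1 = {1, 3, 4}; Z2 = {1, 3, 4, 5}; fixed.
Sat(E[(busy ∨ crit) U AX ¬crit]) = {1, 3, 4, 5}
0 ∉ Sat(E[(busy ∨ crit) U AX ¬crit]) = {1, 3, 4, 5}, so the formula does not hold at 0.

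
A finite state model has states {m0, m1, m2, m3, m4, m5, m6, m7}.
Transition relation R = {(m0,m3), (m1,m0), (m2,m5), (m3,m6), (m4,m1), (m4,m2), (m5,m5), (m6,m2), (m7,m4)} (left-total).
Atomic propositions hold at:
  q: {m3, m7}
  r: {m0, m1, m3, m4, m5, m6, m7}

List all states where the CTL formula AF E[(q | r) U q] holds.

Sat(q | r) = {m0, m1, m3, m4, m5, m6, m7}
E[(q | r) U q]: least fixpoint, start Z0 = Sat(q) = {m3, m7}, add states in Sat(q | r) with some successor in Z. Z1 = {m0, m3, m7}; Z2 = {m0, m1, m3, m7}; Z3 = {m0, m1, m3, m4, m7}; fixed.
Sat(E[(q | r) U q]) = {m0, m1, m3, m4, m7}
AF E[(q | r) U q]: least fixpoint, start Z0 = {m0, m1, m3, m4, m7}, add states with every successor in Z. Already a fixed point.
Sat(AF E[(q | r) U q]) = {m0, m1, m3, m4, m7}

{m0, m1, m3, m4, m7}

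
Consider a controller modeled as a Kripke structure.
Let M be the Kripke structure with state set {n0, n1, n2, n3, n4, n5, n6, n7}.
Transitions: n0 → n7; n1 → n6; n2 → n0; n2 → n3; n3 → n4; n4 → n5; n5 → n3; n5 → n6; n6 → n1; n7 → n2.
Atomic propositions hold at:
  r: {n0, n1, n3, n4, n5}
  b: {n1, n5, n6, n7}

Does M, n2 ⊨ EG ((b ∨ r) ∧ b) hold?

Sat(b ∨ r) = {n0, n1, n3, n4, n5, n6, n7}
Sat((b ∨ r) ∧ b) = {n1, n5, n6, n7}
EG ((b ∨ r) ∧ b): greatest fixpoint, start Z0 = {n1, n5, n6, n7}, keep only states in Sat with some successor in Z. Z1 = {n1, n5, n6}; fixed.
Sat(EG ((b ∨ r) ∧ b)) = {n1, n5, n6}
n2 ∉ Sat(EG ((b ∨ r) ∧ b)) = {n1, n5, n6}, so the formula does not hold at n2.

No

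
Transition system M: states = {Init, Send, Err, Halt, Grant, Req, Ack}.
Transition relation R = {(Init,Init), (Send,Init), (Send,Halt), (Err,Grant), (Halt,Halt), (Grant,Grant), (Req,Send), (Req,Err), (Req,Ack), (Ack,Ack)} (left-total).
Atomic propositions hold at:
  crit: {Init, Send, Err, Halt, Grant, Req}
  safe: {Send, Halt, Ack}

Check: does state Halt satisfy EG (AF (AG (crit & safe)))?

Yes

Sat(crit & safe) = {Send, Halt}
AG (crit & safe): greatest fixpoint, start Z0 = {Send, Halt}, keep only states in Sat with every successor in Z. Z1 = {Halt}; fixed.
Sat(AG (crit & safe)) = {Halt}
AF (AG (crit & safe)): least fixpoint, start Z0 = {Halt}, add states with every successor in Z. Already a fixed point.
Sat(AF (AG (crit & safe))) = {Halt}
EG (AF (AG (crit & safe))): greatest fixpoint, start Z0 = {Halt}, keep only states in Sat with some successor in Z. Already a fixed point.
Sat(EG (AF (AG (crit & safe)))) = {Halt}
Halt ∈ Sat(EG (AF (AG (crit & safe)))) = {Halt}, so the formula holds at Halt.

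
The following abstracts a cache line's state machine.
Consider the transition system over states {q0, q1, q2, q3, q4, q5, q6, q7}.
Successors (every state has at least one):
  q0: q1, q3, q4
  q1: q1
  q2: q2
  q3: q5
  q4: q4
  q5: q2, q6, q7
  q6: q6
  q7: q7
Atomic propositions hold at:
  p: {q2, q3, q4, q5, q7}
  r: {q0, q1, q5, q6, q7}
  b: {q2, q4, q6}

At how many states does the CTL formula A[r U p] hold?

5

A[r U p]: least fixpoint, start Z0 = Sat(p) = {q2, q3, q4, q5, q7}, add states in Sat(r) with every successor in Z. Already a fixed point.
Sat(A[r U p]) = {q2, q3, q4, q5, q7}
|Sat(A[r U p])| = |{q2, q3, q4, q5, q7}| = 5.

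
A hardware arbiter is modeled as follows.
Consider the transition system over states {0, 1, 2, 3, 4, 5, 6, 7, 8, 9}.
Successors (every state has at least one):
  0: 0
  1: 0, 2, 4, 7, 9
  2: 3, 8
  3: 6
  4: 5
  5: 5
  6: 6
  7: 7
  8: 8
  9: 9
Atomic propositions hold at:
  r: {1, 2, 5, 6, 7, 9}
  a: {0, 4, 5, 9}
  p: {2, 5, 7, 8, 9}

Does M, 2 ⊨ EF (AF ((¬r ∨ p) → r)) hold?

Yes

Sat(¬r) = {0, 3, 4, 8}
Sat(¬r ∨ p) = {0, 2, 3, 4, 5, 7, 8, 9}
Sat((¬r ∨ p) → r) = {1, 2, 5, 6, 7, 9}
AF ((¬r ∨ p) → r): least fixpoint, start Z0 = {1, 2, 5, 6, 7, 9}, add states with every successor in Z. Z1 = {1, 2, 3, 4, 5, 6, 7, 9}; fixed.
Sat(AF ((¬r ∨ p) → r)) = {1, 2, 3, 4, 5, 6, 7, 9}
EF (AF ((¬r ∨ p) → r)): least fixpoint, start Z0 = {1, 2, 3, 4, 5, 6, 7, 9}, add states with some successor in Z. Already a fixed point.
Sat(EF (AF ((¬r ∨ p) → r))) = {1, 2, 3, 4, 5, 6, 7, 9}
2 ∈ Sat(EF (AF ((¬r ∨ p) → r))) = {1, 2, 3, 4, 5, 6, 7, 9}, so the formula holds at 2.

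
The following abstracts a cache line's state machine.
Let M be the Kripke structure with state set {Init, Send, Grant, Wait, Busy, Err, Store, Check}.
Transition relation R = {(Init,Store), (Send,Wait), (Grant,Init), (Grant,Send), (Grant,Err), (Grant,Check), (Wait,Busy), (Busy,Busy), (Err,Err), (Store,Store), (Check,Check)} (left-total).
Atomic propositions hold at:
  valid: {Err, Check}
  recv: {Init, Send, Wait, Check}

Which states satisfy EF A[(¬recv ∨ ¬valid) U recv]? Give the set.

{Init, Send, Grant, Wait, Check}

Sat(¬recv) = {Grant, Busy, Err, Store}
Sat(¬valid) = {Init, Send, Grant, Wait, Busy, Store}
Sat(¬recv ∨ ¬valid) = {Init, Send, Grant, Wait, Busy, Err, Store}
A[(¬recv ∨ ¬valid) U recv]: least fixpoint, start Z0 = Sat(recv) = {Init, Send, Wait, Check}, add states in Sat(¬recv ∨ ¬valid) with every successor in Z. Already a fixed point.
Sat(A[(¬recv ∨ ¬valid) U recv]) = {Init, Send, Wait, Check}
EF A[(¬recv ∨ ¬valid) U recv]: least fixpoint, start Z0 = {Init, Send, Wait, Check}, add states with some successor in Z. Z1 = {Init, Send, Grant, Wait, Check}; fixed.
Sat(EF A[(¬recv ∨ ¬valid) U recv]) = {Init, Send, Grant, Wait, Check}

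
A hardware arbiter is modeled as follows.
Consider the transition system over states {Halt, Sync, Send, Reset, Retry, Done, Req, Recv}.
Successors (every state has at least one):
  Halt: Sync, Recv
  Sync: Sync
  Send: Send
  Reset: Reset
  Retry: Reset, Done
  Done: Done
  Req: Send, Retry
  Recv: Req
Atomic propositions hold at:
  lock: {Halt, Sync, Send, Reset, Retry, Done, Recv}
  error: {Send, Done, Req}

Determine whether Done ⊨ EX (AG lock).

AG lock: greatest fixpoint, start Z0 = {Halt, Sync, Send, Reset, Retry, Done, Recv}, keep only states in Sat with every successor in Z. Z1 = {Halt, Sync, Send, Reset, Retry, Done}; Z2 = {Sync, Send, Reset, Retry, Done}; fixed.
Sat(AG lock) = {Sync, Send, Reset, Retry, Done}
Sat(EX (AG lock)) = {s : some successor in {Sync, Send, Reset, Retry, Done}} = {Halt, Sync, Send, Reset, Retry, Done, Req}
Done ∈ Sat(EX (AG lock)) = {Halt, Sync, Send, Reset, Retry, Done, Req}, so the formula holds at Done.

Yes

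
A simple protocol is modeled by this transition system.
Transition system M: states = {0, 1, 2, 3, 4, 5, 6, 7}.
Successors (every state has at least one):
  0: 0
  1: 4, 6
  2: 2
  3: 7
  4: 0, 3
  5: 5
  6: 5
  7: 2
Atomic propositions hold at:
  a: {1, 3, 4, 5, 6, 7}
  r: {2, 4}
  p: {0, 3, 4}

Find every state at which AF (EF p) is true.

EF p: least fixpoint, start Z0 = {0, 3, 4}, add states with some successor in Z. Z1 = {0, 1, 3, 4}; fixed.
Sat(EF p) = {0, 1, 3, 4}
AF (EF p): least fixpoint, start Z0 = {0, 1, 3, 4}, add states with every successor in Z. Already a fixed point.
Sat(AF (EF p)) = {0, 1, 3, 4}

{0, 1, 3, 4}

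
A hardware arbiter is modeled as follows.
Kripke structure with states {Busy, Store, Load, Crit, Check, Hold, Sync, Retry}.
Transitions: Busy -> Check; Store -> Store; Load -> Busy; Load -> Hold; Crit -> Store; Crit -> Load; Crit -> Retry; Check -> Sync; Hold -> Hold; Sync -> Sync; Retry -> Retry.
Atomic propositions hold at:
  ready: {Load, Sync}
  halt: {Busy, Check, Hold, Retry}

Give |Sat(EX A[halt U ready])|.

5

A[halt U ready]: least fixpoint, start Z0 = Sat(ready) = {Load, Sync}, add states in Sat(halt) with every successor in Z. Z1 = {Load, Check, Sync}; Z2 = {Busy, Load, Check, Sync}; fixed.
Sat(A[halt U ready]) = {Busy, Load, Check, Sync}
Sat(EX A[halt U ready]) = {s : some successor in {Busy, Load, Check, Sync}} = {Busy, Load, Crit, Check, Sync}
|Sat(EX A[halt U ready])| = |{Busy, Load, Crit, Check, Sync}| = 5.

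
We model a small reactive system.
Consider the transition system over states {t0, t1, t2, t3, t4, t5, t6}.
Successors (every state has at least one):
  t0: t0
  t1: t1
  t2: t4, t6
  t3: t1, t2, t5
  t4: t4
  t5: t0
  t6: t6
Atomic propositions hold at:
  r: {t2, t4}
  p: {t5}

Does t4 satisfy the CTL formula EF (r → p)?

Sat(r → p) = {t0, t1, t3, t5, t6}
EF (r → p): least fixpoint, start Z0 = {t0, t1, t3, t5, t6}, add states with some successor in Z. Z1 = {t0, t1, t2, t3, t5, t6}; fixed.
Sat(EF (r → p)) = {t0, t1, t2, t3, t5, t6}
t4 ∉ Sat(EF (r → p)) = {t0, t1, t2, t3, t5, t6}, so the formula does not hold at t4.

No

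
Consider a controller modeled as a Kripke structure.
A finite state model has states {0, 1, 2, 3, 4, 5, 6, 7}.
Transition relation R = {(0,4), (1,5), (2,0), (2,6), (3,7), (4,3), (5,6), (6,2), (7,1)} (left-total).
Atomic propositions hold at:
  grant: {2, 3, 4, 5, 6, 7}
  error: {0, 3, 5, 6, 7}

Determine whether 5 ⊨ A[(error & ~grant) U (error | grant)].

Yes

Sat(~grant) = {0, 1}
Sat(error & ~grant) = {0}
Sat(error | grant) = {0, 2, 3, 4, 5, 6, 7}
A[(error & ~grant) U (error | grant)]: least fixpoint, start Z0 = Sat((error | grant)) = {0, 2, 3, 4, 5, 6, 7}, add states in Sat(error & ~grant) with every successor in Z. Already a fixed point.
Sat(A[(error & ~grant) U (error | grant)]) = {0, 2, 3, 4, 5, 6, 7}
5 ∈ Sat(A[(error & ~grant) U (error | grant)]) = {0, 2, 3, 4, 5, 6, 7}, so the formula holds at 5.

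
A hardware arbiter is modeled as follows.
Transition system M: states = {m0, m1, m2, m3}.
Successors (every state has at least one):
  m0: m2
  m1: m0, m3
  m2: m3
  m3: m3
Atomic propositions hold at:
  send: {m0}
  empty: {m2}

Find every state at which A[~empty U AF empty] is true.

{m0, m2}

Sat(~empty) = {m0, m1, m3}
AF empty: least fixpoint, start Z0 = {m2}, add states with every successor in Z. Z1 = {m0, m2}; fixed.
Sat(AF empty) = {m0, m2}
A[~empty U AF empty]: least fixpoint, start Z0 = Sat(AF empty) = {m0, m2}, add states in Sat(~empty) with every successor in Z. Already a fixed point.
Sat(A[~empty U AF empty]) = {m0, m2}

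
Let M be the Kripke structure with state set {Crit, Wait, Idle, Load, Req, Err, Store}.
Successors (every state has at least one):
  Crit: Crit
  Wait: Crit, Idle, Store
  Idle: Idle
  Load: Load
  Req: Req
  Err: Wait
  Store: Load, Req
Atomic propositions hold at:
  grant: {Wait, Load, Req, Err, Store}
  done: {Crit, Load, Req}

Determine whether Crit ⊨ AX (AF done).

AF done: least fixpoint, start Z0 = {Crit, Load, Req}, add states with every successor in Z. Z1 = {Crit, Load, Req, Store}; fixed.
Sat(AF done) = {Crit, Load, Req, Store}
Sat(AX (AF done)) = {s : every successor in {Crit, Load, Req, Store}} = {Crit, Load, Req, Store}
Crit ∈ Sat(AX (AF done)) = {Crit, Load, Req, Store}, so the formula holds at Crit.

Yes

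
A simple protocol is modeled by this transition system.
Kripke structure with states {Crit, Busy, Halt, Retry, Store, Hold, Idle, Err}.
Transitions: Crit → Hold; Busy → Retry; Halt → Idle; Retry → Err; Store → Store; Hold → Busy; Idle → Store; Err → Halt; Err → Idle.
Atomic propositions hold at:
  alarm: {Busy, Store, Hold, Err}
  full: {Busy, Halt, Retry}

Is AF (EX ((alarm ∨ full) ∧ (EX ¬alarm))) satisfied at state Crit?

Sat(alarm ∨ full) = {Busy, Halt, Retry, Store, Hold, Err}
Sat(¬alarm) = {Crit, Halt, Retry, Idle}
Sat(EX ¬alarm) = {s : some successor in {Crit, Halt, Retry, Idle}} = {Busy, Halt, Err}
Sat((alarm ∨ full) ∧ (EX ¬alarm)) = {Busy, Halt, Err}
Sat(EX ((alarm ∨ full) ∧ (EX ¬alarm))) = {s : some successor in {Busy, Halt, Err}} = {Retry, Hold, Err}
AF (EX ((alarm ∨ full) ∧ (EX ¬alarm))): least fixpoint, start Z0 = {Retry, Hold, Err}, add states with every successor in Z. Z1 = {Crit, Busy, Retry, Hold, Err}; fixed.
Sat(AF (EX ((alarm ∨ full) ∧ (EX ¬alarm)))) = {Crit, Busy, Retry, Hold, Err}
Crit ∈ Sat(AF (EX ((alarm ∨ full) ∧ (EX ¬alarm)))) = {Crit, Busy, Retry, Hold, Err}, so the formula holds at Crit.

Yes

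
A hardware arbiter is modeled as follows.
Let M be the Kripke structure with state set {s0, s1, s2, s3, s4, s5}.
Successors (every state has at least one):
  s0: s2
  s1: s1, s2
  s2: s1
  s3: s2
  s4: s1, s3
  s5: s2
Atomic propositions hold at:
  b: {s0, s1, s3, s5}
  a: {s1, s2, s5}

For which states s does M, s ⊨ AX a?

Sat(AX a) = {s : every successor in {s1, s2, s5}} = {s0, s1, s2, s3, s5}

{s0, s1, s2, s3, s5}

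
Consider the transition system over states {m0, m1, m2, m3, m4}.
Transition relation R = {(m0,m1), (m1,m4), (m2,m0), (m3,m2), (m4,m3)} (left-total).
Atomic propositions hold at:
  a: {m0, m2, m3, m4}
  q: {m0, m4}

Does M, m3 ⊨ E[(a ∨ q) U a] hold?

Sat(a ∨ q) = {m0, m2, m3, m4}
E[(a ∨ q) U a]: least fixpoint, start Z0 = Sat(a) = {m0, m2, m3, m4}, add states in Sat(a ∨ q) with some successor in Z. Already a fixed point.
Sat(E[(a ∨ q) U a]) = {m0, m2, m3, m4}
m3 ∈ Sat(E[(a ∨ q) U a]) = {m0, m2, m3, m4}, so the formula holds at m3.

Yes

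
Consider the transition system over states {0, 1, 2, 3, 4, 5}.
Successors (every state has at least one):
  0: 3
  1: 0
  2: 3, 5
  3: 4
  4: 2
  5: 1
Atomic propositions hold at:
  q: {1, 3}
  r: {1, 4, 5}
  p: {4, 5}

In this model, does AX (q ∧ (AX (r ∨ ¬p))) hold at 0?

Sat(¬p) = {0, 1, 2, 3}
Sat(r ∨ ¬p) = {0, 1, 2, 3, 4, 5}
Sat(AX (r ∨ ¬p)) = {s : every successor in {0, 1, 2, 3, 4, 5}} = {0, 1, 2, 3, 4, 5}
Sat(q ∧ (AX (r ∨ ¬p))) = {1, 3}
Sat(AX (q ∧ (AX (r ∨ ¬p)))) = {s : every successor in {1, 3}} = {0, 5}
0 ∈ Sat(AX (q ∧ (AX (r ∨ ¬p)))) = {0, 5}, so the formula holds at 0.

Yes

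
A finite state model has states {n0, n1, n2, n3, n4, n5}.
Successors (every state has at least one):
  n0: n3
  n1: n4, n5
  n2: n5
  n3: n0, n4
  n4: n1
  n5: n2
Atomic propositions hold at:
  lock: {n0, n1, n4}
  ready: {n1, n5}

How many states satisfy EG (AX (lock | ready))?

3

Sat(lock | ready) = {n0, n1, n4, n5}
Sat(AX (lock | ready)) = {s : every successor in {n0, n1, n4, n5}} = {n1, n2, n3, n4}
EG (AX (lock | ready)): greatest fixpoint, start Z0 = {n1, n2, n3, n4}, keep only states in Sat with some successor in Z. Z1 = {n1, n3, n4}; fixed.
Sat(EG (AX (lock | ready))) = {n1, n3, n4}
|Sat(EG (AX (lock | ready)))| = |{n1, n3, n4}| = 3.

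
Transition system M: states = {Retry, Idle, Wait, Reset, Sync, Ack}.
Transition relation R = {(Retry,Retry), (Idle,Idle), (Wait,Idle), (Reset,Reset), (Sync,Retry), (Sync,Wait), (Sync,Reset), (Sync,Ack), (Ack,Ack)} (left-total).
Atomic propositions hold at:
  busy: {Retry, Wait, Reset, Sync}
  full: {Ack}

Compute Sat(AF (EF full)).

{Sync, Ack}

EF full: least fixpoint, start Z0 = {Ack}, add states with some successor in Z. Z1 = {Sync, Ack}; fixed.
Sat(EF full) = {Sync, Ack}
AF (EF full): least fixpoint, start Z0 = {Sync, Ack}, add states with every successor in Z. Already a fixed point.
Sat(AF (EF full)) = {Sync, Ack}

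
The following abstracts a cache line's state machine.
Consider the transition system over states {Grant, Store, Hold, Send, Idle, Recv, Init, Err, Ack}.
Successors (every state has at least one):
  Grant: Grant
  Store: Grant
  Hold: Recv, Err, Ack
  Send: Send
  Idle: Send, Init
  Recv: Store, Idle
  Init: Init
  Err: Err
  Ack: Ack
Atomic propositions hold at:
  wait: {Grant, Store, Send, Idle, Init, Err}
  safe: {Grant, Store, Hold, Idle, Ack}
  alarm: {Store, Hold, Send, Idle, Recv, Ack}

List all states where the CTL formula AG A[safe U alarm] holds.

A[safe U alarm]: least fixpoint, start Z0 = Sat(alarm) = {Store, Hold, Send, Idle, Recv, Ack}, add states in Sat(safe) with every successor in Z. Already a fixed point.
Sat(A[safe U alarm]) = {Store, Hold, Send, Idle, Recv, Ack}
AG A[safe U alarm]: greatest fixpoint, start Z0 = {Store, Hold, Send, Idle, Recv, Ack}, keep only states in Sat with every successor in Z. Z1 = {Send, Recv, Ack}; Z2 = {Send, Ack}; fixed.
Sat(AG A[safe U alarm]) = {Send, Ack}

{Send, Ack}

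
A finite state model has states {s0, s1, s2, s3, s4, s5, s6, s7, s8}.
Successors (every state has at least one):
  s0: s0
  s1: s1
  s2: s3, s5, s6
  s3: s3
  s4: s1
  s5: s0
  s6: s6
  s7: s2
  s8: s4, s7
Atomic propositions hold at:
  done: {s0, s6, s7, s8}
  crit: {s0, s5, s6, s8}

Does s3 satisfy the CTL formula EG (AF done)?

No

AF done: least fixpoint, start Z0 = {s0, s6, s7, s8}, add states with every successor in Z. Z1 = {s0, s5, s6, s7, s8}; fixed.
Sat(AF done) = {s0, s5, s6, s7, s8}
EG (AF done): greatest fixpoint, start Z0 = {s0, s5, s6, s7, s8}, keep only states in Sat with some successor in Z. Z1 = {s0, s5, s6, s8}; Z2 = {s0, s5, s6}; fixed.
Sat(EG (AF done)) = {s0, s5, s6}
s3 ∉ Sat(EG (AF done)) = {s0, s5, s6}, so the formula does not hold at s3.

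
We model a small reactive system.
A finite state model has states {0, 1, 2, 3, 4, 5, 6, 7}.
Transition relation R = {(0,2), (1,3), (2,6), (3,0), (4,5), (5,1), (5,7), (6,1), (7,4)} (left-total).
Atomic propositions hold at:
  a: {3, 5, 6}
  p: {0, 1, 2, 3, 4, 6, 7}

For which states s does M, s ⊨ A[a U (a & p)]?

Sat(a & p) = {3, 6}
A[a U (a & p)]: least fixpoint, start Z0 = Sat((a & p)) = {3, 6}, add states in Sat(a) with every successor in Z. Already a fixed point.
Sat(A[a U (a & p)]) = {3, 6}

{3, 6}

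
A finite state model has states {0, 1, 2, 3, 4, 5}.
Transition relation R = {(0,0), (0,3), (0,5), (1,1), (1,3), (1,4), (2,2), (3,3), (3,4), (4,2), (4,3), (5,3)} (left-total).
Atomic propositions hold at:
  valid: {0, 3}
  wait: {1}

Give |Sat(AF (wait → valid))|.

5

Sat(wait → valid) = {0, 2, 3, 4, 5}
AF (wait → valid): least fixpoint, start Z0 = {0, 2, 3, 4, 5}, add states with every successor in Z. Already a fixed point.
Sat(AF (wait → valid)) = {0, 2, 3, 4, 5}
|Sat(AF (wait → valid))| = |{0, 2, 3, 4, 5}| = 5.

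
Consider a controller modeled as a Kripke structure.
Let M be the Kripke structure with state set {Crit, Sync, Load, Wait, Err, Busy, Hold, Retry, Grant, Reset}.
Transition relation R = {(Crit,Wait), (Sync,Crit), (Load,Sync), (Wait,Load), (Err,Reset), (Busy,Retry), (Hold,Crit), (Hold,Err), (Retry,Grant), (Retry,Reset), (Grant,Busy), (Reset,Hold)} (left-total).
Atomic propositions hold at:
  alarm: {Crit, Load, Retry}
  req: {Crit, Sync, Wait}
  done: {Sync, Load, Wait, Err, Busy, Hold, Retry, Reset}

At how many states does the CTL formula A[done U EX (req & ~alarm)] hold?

4

Sat(~alarm) = {Sync, Wait, Err, Busy, Hold, Grant, Reset}
Sat(req & ~alarm) = {Sync, Wait}
Sat(EX (req & ~alarm)) = {s : some successor in {Sync, Wait}} = {Crit, Load}
A[done U EX (req & ~alarm)]: least fixpoint, start Z0 = Sat(EX (req & ~alarm)) = {Crit, Load}, add states in Sat(done) with every successor in Z. Z1 = {Crit, Sync, Load, Wait}; fixed.
Sat(A[done U EX (req & ~alarm)]) = {Crit, Sync, Load, Wait}
|Sat(A[done U EX (req & ~alarm)])| = |{Crit, Sync, Load, Wait}| = 4.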